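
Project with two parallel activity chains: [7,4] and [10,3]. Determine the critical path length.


Path A: 7 + 4 = 11
Path B: 10 + 3 = 13
Critical path = longest = max(11, 13)
= 13 (Path B)


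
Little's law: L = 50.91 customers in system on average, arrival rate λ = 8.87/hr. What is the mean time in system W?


Little's law: L = λW → W = L / λ
= 50.91 / 8.87
= 5.74 hours


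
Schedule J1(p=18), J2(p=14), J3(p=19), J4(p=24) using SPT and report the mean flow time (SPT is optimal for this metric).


SPT order: J2 → J1 → J3 → J4
Completion times:
  J2: C=14
  J1: C=32
  J3: C=51
  J4: C=75
Sum = 172, n = 4
Mean flow = 172/4
= 43.00


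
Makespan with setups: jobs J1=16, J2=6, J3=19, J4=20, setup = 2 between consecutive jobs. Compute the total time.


Makespan = Σ processing + (n-1) × setup
= (16 + 6 + 19 + 20) + (4-1)×2
= 61 + 6
= 67 time units


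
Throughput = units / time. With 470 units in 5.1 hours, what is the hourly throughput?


Throughput = units / time
= 470 / 5.1
= 92.2 units/hour


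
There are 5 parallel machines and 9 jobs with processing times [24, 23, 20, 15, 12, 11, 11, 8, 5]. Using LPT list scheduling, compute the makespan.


Jobs (LPT sorted): [24, 23, 20, 15, 12, 11, 11, 8, 5]
Machines: 5
  J=24 → Machine 1 (load: 0+24=24)
  J=23 → Machine 2 (load: 0+23=23)
  J=20 → Machine 3 (load: 0+20=20)
  J=15 → Machine 4 (load: 0+15=15)
  J=12 → Machine 5 (load: 0+12=12)
  J=11 → Machine 5 (load: 12+11=23)
  J=11 → Machine 4 (load: 15+11=26)
  J=8 → Machine 3 (load: 20+8=28)
  J=5 → Machine 2 (load: 23+5=28)
Machine loads: [24, 28, 28, 26, 23]
Makespan = max = 28 time units


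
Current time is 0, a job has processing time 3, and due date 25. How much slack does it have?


Slack = due - current_time - processing
= 25 - 0 - 3
= 22


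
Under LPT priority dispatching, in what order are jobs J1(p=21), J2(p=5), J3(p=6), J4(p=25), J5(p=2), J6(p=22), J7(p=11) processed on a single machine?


LPT: sort by longest processing time first
  J4: p=25
  J6: p=22
  J1: p=21
  J7: p=11
  J3: p=6
  J2: p=5
  J5: p=2
Order: J4 → J6 → J1 → J7 → J3 → J2 → J5


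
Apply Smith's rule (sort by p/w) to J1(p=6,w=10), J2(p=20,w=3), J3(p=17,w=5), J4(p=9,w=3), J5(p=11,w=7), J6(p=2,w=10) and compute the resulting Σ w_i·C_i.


WSPT order (by p/w): J6 → J1 → J5 → J4 → J3 → J2
  J6: C=2, w·C=10×2=20
  J1: C=8, w·C=10×8=80
  J5: C=19, w·C=7×19=133
  J4: C=28, w·C=3×28=84
  J3: C=45, w·C=5×45=225
  J2: C=65, w·C=3×65=195
Σ w·C = 737
= 737


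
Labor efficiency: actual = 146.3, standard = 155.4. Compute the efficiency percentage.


Efficiency = (actual / standard) × 100
= (146.3 / 155.4) × 100
= 94.1%


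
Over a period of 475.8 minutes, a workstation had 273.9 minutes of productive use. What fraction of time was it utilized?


Utilization = busy / total × 100
= 273.9 / 475.8 × 100
= 57.6%


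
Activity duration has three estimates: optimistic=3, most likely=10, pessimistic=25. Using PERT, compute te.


te = (o + 4m + p) / 6
= (3 + 4×10 + 25) / 6
= (3 + 40 + 25) / 6
= 68 / 6
= 11.33


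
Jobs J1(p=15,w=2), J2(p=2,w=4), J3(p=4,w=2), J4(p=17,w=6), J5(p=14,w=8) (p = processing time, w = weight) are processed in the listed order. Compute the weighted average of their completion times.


Completion times:
  J1: C=15, w×C=2×15=30
  J2: C=17, w×C=4×17=68
  J3: C=21, w×C=2×21=42
  J4: C=38, w×C=6×38=228
  J5: C=52, w×C=8×52=416
Sum w×C = 784
Sum w = 22
Weighted avg = 784/22
= 35.64


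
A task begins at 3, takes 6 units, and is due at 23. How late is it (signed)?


Completion = 3 + 6 = 9
Lateness = C - d = 9 - 23
= -14


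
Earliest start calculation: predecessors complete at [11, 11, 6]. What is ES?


ES = max of all predecessor completion times
Predecessors: [11, 11, 6]
ES = max(11, 11, 6)
= 11


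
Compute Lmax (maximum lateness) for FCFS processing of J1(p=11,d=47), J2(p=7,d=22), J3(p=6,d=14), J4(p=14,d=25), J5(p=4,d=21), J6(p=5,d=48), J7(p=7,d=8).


Lateness per job (L = C - d):
  J1: C=11, d=47, L=-36
  J2: C=18, d=22, L=-4
  J3: C=24, d=14, L=10
  J4: C=38, d=25, L=13
  J5: C=42, d=21, L=21
  J6: C=47, d=48, L=-1
  J7: C=54, d=8, L=46
Lmax = max(-36, -4, 10, 13, 21, -1, 46)
= 46


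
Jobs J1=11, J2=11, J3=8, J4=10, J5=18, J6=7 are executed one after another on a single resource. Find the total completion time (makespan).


Sequential makespan: sum all processing times
= 11 + 11 + 8 + 10 + 18 + 7
= 65 time units


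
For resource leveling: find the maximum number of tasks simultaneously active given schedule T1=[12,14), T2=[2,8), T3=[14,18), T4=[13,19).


Check each time point for overlaps:
  t=13: 2 tasks active (T1, T4)
Max concurrent = 2


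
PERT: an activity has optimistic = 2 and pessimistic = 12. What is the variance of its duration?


σ² = ((p - o) / 6)² = (p - o)² / 36
= (12 - 2)² / 36
= 10² / 36
= 100 / 36
= 2.7778


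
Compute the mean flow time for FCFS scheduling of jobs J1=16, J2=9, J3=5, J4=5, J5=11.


Completion times:
  J1: completes at 16
  J2: completes at 25
  J3: completes at 30
  J4: completes at 35
  J5: completes at 46
Sum = 152
Average = 152/5
= 30.40


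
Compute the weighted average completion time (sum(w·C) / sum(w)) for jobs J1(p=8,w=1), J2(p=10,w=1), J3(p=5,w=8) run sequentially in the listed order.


Completion times:
  J1: C=8, w×C=1×8=8
  J2: C=18, w×C=1×18=18
  J3: C=23, w×C=8×23=184
Sum w×C = 210
Sum w = 10
Weighted avg = 210/10
= 21.00


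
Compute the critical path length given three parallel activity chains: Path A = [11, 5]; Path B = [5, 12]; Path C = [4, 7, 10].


Path A: 11 + 5 = 16
Path B: 5 + 12 = 17
Path C: 4 + 7 + 10 = 21
Critical path = longest = max(16, 17, 21)
= 21 (Path C)


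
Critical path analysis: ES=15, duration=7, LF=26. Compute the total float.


EF = ES + duration = 15 + 7 = 22
LS = LF - duration = 26 - 7 = 19
Total Float = LF - EF = 26 - 22
(or LS - ES = 19 - 15)
= 4


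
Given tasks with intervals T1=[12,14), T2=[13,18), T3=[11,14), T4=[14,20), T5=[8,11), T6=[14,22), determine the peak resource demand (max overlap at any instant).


Check each time point for overlaps:
  t=13: 3 tasks active (T1, T2, T3)
Max concurrent = 3


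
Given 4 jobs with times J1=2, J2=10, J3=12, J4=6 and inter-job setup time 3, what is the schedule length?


Makespan = Σ processing + (n-1) × setup
= (2 + 10 + 12 + 6) + (4-1)×3
= 30 + 9
= 39 time units


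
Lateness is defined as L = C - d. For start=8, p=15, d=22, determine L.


Completion = 8 + 15 = 23
Lateness = C - d = 23 - 22
= 1


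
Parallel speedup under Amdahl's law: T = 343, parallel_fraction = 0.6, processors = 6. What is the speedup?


Amdahl's law: T_p = T × ((1-p) + p/N)
= 343 × ((1-0.6) + 0.6/6)
= 343 × (0.40 + 0.1000)
= 343 × 0.5000
= 171.50
Speedup = 343/171.50
= 2.00×


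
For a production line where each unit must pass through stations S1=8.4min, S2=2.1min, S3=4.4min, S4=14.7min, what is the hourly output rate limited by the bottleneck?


Bottleneck = longest station time
Station times: [8.4, 2.1, 4.4, 14.7]
Max = 14.7 min
Rate = 60 / 14.7
= 4.08 units/hour (bottleneck: 14.7min)


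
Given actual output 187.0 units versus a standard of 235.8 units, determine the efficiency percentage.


Efficiency = (actual / standard) × 100
= (187.0 / 235.8) × 100
= 79.3%


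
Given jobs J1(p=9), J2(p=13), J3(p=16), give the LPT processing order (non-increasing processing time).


LPT: sort by longest processing time first
  J3: p=16
  J2: p=13
  J1: p=9
Order: J3 → J2 → J1


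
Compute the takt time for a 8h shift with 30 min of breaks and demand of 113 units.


Available = 8×60 - 30 = 450 min
Takt time = 450 / 113
= 3.98 min/unit


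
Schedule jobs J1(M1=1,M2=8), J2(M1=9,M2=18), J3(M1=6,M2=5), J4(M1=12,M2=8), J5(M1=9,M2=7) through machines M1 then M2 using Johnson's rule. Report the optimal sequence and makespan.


Johnson's rule:
Group 1 (M1≤M2, sort by M1): ['J1', 'J2']
Group 2 (M1>M2, sort desc M2): ['J4', 'J5', 'J3']
Sequence: J1 → J2 → J4 → J5 → J3
Makespan calculation:
  J1: M1 done=1, M2 done=9
  J2: M1 done=10, M2 done=28
  J4: M1 done=22, M2 done=36
  J5: M1 done=31, M2 done=43
  J3: M1 done=37, M2 done=48
= Sequence: J1 → J2 → J4 → J5 → J3, Makespan: 48


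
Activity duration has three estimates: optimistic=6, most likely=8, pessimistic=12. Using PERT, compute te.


te = (o + 4m + p) / 6
= (6 + 4×8 + 12) / 6
= (6 + 32 + 12) / 6
= 50 / 6
= 8.33


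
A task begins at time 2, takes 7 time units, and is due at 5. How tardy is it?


Completion = start + processing = 2 + 7 = 9
Tardiness = max(0, C - d) = max(0, 9 - 5)
= max(0, 4)
= 4


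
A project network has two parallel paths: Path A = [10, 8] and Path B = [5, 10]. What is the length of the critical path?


Path A: 10 + 8 = 18
Path B: 5 + 10 = 15
Critical path = longest = max(18, 15)
= 18 (Path A)


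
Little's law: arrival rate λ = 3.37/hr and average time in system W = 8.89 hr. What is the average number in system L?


Little's law: L = λ × W
= 3.37 × 8.89
= 29.96


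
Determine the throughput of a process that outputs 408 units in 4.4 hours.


Throughput = units / time
= 408 / 4.4
= 92.7 units/hour


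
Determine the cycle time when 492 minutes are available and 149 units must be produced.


Cycle time = available time / demand
= 492 / 149
= 3.30 min/unit


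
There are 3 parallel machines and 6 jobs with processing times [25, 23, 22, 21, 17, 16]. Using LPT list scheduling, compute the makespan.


Jobs (LPT sorted): [25, 23, 22, 21, 17, 16]
Machines: 3
  J=25 → Machine 1 (load: 0+25=25)
  J=23 → Machine 2 (load: 0+23=23)
  J=22 → Machine 3 (load: 0+22=22)
  J=21 → Machine 3 (load: 22+21=43)
  J=17 → Machine 2 (load: 23+17=40)
  J=16 → Machine 1 (load: 25+16=41)
Machine loads: [41, 40, 43]
Makespan = max = 43 time units


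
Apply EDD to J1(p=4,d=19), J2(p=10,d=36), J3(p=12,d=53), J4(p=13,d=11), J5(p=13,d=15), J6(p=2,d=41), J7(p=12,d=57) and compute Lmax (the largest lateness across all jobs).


EDD order: J4 → J5 → J1 → J2 → J6 → J3 → J7
Completion and lateness:
  J4: C=13, d=11, L=13-11=2
  J5: C=26, d=15, L=26-15=11
  J1: C=30, d=19, L=30-19=11
  J2: C=40, d=36, L=40-36=4
  J6: C=42, d=41, L=42-41=1
  J3: C=54, d=53, L=54-53=1
  J7: C=66, d=57, L=66-57=9
Lmax = max(2, 11, 11, 4, 1, 1, 9)
= 11


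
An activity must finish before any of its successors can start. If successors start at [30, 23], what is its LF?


LF = min of all successor start times
Successors start at: [30, 23]
LF = min(30, 23)
= 23


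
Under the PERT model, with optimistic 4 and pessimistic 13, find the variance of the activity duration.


σ² = ((p - o) / 6)² = (p - o)² / 36
= (13 - 4)² / 36
= 9² / 36
= 81 / 36
= 2.2500


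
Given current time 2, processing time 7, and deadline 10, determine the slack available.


Slack = due - current_time - processing
= 10 - 2 - 7
= 1


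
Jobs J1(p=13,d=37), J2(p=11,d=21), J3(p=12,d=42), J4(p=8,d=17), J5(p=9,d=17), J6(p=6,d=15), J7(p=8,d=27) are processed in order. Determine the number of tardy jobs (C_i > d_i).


Completion vs due date:
  J1: C=13, d=37 → on time
  J2: C=24, d=21 → TARDY
  J3: C=36, d=42 → on time
  J4: C=44, d=17 → TARDY
  J5: C=53, d=17 → TARDY
  J6: C=59, d=15 → TARDY
  J7: C=67, d=27 → TARDY
Tardy jobs: J2, J4, J5, J6, J7
Count = 5


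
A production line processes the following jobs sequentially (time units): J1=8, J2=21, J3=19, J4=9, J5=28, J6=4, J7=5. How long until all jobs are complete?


Sequential makespan: sum all processing times
= 8 + 21 + 19 + 9 + 28 + 4 + 5
= 94 time units


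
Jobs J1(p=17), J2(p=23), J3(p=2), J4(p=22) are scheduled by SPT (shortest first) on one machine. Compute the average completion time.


SPT order: J3 → J1 → J4 → J2
Completion times:
  J3: C=2
  J1: C=19
  J4: C=41
  J2: C=64
Sum = 126, n = 4
Mean flow = 126/4
= 31.50


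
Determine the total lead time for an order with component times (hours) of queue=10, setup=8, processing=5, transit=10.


Lead time = queue + setup + processing + transit
= 10 + 8 + 5 + 10
= 33 hours


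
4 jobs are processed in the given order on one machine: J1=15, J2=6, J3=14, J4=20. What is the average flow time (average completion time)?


Completion times:
  J1: completes at 15
  J2: completes at 21
  J3: completes at 35
  J4: completes at 55
Sum = 126
Average = 126/4
= 31.50


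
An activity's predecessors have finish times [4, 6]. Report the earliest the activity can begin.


ES = max of all predecessor completion times
Predecessors: [4, 6]
ES = max(4, 6)
= 6


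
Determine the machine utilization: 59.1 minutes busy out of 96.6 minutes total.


Utilization = busy / total × 100
= 59.1 / 96.6 × 100
= 61.2%


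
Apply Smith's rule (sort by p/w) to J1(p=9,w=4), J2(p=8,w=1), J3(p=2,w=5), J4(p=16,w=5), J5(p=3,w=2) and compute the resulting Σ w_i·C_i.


WSPT order (by p/w): J3 → J5 → J1 → J4 → J2
  J3: C=2, w·C=5×2=10
  J5: C=5, w·C=2×5=10
  J1: C=14, w·C=4×14=56
  J4: C=30, w·C=5×30=150
  J2: C=38, w·C=1×38=38
Σ w·C = 264
= 264


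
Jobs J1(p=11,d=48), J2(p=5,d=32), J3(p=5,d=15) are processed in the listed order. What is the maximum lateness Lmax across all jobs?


Lateness per job (L = C - d):
  J1: C=11, d=48, L=-37
  J2: C=16, d=32, L=-16
  J3: C=21, d=15, L=6
Lmax = max(-37, -16, 6)
= 6


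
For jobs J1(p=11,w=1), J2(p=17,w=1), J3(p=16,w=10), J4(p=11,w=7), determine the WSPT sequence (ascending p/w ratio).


WSPT (Smith's rule): sort by p/w ascending
  J4: p/w = 11/7 = 1.571
  J3: p/w = 16/10 = 1.600
  J1: p/w = 11/1 = 11.000
  J2: p/w = 17/1 = 17.000
Order: J4 → J3 → J1 → J2


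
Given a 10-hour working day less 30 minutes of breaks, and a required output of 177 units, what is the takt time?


Available = 10×60 - 30 = 570 min
Takt time = 570 / 177
= 3.22 min/unit


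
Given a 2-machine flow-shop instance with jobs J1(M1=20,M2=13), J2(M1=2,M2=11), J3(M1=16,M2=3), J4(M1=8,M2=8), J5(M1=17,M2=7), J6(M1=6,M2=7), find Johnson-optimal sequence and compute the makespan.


Johnson's rule:
Group 1 (M1≤M2, sort by M1): ['J2', 'J6', 'J4']
Group 2 (M1>M2, sort desc M2): ['J1', 'J5', 'J3']
Sequence: J2 → J6 → J4 → J1 → J5 → J3
Makespan calculation:
  J2: M1 done=2, M2 done=13
  J6: M1 done=8, M2 done=20
  J4: M1 done=16, M2 done=28
  J1: M1 done=36, M2 done=49
  J5: M1 done=53, M2 done=60
  J3: M1 done=69, M2 done=72
= Sequence: J2 → J6 → J4 → J1 → J5 → J3, Makespan: 72


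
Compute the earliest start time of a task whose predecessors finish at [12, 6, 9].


ES = max of all predecessor completion times
Predecessors: [12, 6, 9]
ES = max(12, 6, 9)
= 12


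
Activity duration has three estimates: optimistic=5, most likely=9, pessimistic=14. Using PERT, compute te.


te = (o + 4m + p) / 6
= (5 + 4×9 + 14) / 6
= (5 + 36 + 14) / 6
= 55 / 6
= 9.17


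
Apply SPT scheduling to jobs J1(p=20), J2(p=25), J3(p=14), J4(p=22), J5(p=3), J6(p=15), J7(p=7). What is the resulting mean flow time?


SPT order: J5 → J7 → J3 → J6 → J1 → J4 → J2
Completion times:
  J5: C=3
  J7: C=10
  J3: C=24
  J6: C=39
  J1: C=59
  J4: C=81
  J2: C=106
Sum = 322, n = 7
Mean flow = 322/7
= 46.00


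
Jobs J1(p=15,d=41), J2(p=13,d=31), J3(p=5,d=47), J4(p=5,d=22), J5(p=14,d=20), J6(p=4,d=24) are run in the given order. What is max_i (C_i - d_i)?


Lateness per job (L = C - d):
  J1: C=15, d=41, L=-26
  J2: C=28, d=31, L=-3
  J3: C=33, d=47, L=-14
  J4: C=38, d=22, L=16
  J5: C=52, d=20, L=32
  J6: C=56, d=24, L=32
Lmax = max(-26, -3, -14, 16, 32, 32)
= 32


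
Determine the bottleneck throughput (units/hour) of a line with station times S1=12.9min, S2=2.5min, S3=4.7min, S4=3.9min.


Bottleneck = longest station time
Station times: [12.9, 2.5, 4.7, 3.9]
Max = 12.9 min
Rate = 60 / 12.9
= 4.65 units/hour (bottleneck: 12.9min)


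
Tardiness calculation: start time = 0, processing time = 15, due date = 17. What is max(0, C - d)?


Completion = start + processing = 0 + 15 = 15
Tardiness = max(0, C - d) = max(0, 15 - 17)
= max(0, -2)
= 0


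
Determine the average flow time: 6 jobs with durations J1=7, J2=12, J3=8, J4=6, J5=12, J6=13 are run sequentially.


Completion times:
  J1: completes at 7
  J2: completes at 19
  J3: completes at 27
  J4: completes at 33
  J5: completes at 45
  J6: completes at 58
Sum = 189
Average = 189/6
= 31.50


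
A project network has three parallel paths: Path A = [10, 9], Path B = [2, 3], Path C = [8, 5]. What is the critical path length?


Path A: 10 + 9 = 19
Path B: 2 + 3 = 5
Path C: 8 + 5 = 13
Critical path = longest = max(19, 5, 13)
= 19 (Path A)


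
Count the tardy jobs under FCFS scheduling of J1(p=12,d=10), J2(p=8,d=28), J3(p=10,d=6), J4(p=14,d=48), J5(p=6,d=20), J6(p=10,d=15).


Completion vs due date:
  J1: C=12, d=10 → TARDY
  J2: C=20, d=28 → on time
  J3: C=30, d=6 → TARDY
  J4: C=44, d=48 → on time
  J5: C=50, d=20 → TARDY
  J6: C=60, d=15 → TARDY
Tardy jobs: J1, J3, J5, J6
Count = 4


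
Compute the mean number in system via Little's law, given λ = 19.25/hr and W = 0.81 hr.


Little's law: L = λ × W
= 19.25 × 0.81
= 15.59


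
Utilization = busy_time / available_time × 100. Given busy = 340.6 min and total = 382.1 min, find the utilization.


Utilization = busy / total × 100
= 340.6 / 382.1 × 100
= 89.1%


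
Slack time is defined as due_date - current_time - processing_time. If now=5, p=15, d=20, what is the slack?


Slack = due - current_time - processing
= 20 - 5 - 15
= 0


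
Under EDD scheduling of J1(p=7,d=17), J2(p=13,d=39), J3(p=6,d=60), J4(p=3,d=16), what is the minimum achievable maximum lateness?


EDD order: J4 → J1 → J2 → J3
Completion and lateness:
  J4: C=3, d=16, L=3-16=-13
  J1: C=10, d=17, L=10-17=-7
  J2: C=23, d=39, L=23-39=-16
  J3: C=29, d=60, L=29-60=-31
Lmax = max(-13, -7, -16, -31)
= -7


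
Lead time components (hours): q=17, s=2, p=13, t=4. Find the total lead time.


Lead time = queue + setup + processing + transit
= 17 + 2 + 13 + 4
= 36 hours


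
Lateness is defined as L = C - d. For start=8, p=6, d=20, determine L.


Completion = 8 + 6 = 14
Lateness = C - d = 14 - 20
= -6


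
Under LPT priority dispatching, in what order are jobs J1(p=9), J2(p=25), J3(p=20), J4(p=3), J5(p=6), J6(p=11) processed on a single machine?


LPT: sort by longest processing time first
  J2: p=25
  J3: p=20
  J6: p=11
  J1: p=9
  J5: p=6
  J4: p=3
Order: J2 → J3 → J6 → J1 → J5 → J4


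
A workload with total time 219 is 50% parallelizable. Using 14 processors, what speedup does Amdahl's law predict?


Amdahl's law: T_p = T × ((1-p) + p/N)
= 219 × ((1-0.5) + 0.5/14)
= 219 × (0.50 + 0.0357)
= 219 × 0.5357
= 117.32
Speedup = 219/117.32
= 1.87×


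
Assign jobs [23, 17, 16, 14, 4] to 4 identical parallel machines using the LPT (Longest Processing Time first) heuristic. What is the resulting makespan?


Jobs (LPT sorted): [23, 17, 16, 14, 4]
Machines: 4
  J=23 → Machine 1 (load: 0+23=23)
  J=17 → Machine 2 (load: 0+17=17)
  J=16 → Machine 3 (load: 0+16=16)
  J=14 → Machine 4 (load: 0+14=14)
  J=4 → Machine 4 (load: 14+4=18)
Machine loads: [23, 17, 16, 18]
Makespan = max = 23 time units


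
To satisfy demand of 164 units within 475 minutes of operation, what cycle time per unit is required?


Cycle time = available time / demand
= 475 / 164
= 2.90 min/unit


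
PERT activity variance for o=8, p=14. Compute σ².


σ² = ((p - o) / 6)² = (p - o)² / 36
= (14 - 8)² / 36
= 6² / 36
= 36 / 36
= 1.0000


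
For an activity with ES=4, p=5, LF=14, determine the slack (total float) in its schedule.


EF = ES + duration = 4 + 5 = 9
LS = LF - duration = 14 - 5 = 9
Total Float = LF - EF = 14 - 9
(or LS - ES = 9 - 4)
= 5


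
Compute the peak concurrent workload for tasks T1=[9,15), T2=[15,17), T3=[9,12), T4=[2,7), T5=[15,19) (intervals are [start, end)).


Check each time point for overlaps:
  t=9: 2 tasks active (T1, T3)
Max concurrent = 2


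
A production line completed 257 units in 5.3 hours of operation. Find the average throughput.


Throughput = units / time
= 257 / 5.3
= 48.5 units/hour


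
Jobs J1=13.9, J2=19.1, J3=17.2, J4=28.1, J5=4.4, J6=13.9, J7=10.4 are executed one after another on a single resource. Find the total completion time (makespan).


Sequential makespan: sum all processing times
= 13.9 + 19.1 + 17.2 + 28.1 + 4.4 + 13.9 + 10.4
= 107.0 time units


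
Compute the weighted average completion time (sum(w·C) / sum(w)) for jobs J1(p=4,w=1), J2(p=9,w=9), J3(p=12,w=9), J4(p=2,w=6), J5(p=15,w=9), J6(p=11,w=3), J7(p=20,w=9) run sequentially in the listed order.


Completion times:
  J1: C=4, w×C=1×4=4
  J2: C=13, w×C=9×13=117
  J3: C=25, w×C=9×25=225
  J4: C=27, w×C=6×27=162
  J5: C=42, w×C=9×42=378
  J6: C=53, w×C=3×53=159
  J7: C=73, w×C=9×73=657
Sum w×C = 1702
Sum w = 46
Weighted avg = 1702/46
= 37.00


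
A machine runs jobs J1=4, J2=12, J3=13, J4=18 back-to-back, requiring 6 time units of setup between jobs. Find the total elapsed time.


Makespan = Σ processing + (n-1) × setup
= (4 + 12 + 13 + 18) + (4-1)×6
= 47 + 18
= 65 time units


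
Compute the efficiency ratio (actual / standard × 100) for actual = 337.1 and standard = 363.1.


Efficiency = (actual / standard) × 100
= (337.1 / 363.1) × 100
= 92.8%


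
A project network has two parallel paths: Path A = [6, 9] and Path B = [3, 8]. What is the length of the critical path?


Path A: 6 + 9 = 15
Path B: 3 + 8 = 11
Critical path = longest = max(15, 11)
= 15 (Path A)


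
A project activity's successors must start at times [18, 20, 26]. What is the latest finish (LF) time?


LF = min of all successor start times
Successors start at: [18, 20, 26]
LF = min(18, 20, 26)
= 18


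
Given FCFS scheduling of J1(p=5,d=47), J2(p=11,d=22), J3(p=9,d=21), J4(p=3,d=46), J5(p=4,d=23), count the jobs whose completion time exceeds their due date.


Completion vs due date:
  J1: C=5, d=47 → on time
  J2: C=16, d=22 → on time
  J3: C=25, d=21 → TARDY
  J4: C=28, d=46 → on time
  J5: C=32, d=23 → TARDY
Tardy jobs: J3, J5
Count = 2


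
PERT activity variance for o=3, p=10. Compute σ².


σ² = ((p - o) / 6)² = (p - o)² / 36
= (10 - 3)² / 36
= 7² / 36
= 49 / 36
= 1.3611


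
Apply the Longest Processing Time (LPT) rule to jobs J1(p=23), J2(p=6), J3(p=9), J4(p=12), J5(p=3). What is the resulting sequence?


LPT: sort by longest processing time first
  J1: p=23
  J4: p=12
  J3: p=9
  J2: p=6
  J5: p=3
Order: J1 → J4 → J3 → J2 → J5


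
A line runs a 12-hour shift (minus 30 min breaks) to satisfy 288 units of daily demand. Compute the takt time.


Available = 12×60 - 30 = 690 min
Takt time = 690 / 288
= 2.40 min/unit


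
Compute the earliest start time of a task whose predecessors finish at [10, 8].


ES = max of all predecessor completion times
Predecessors: [10, 8]
ES = max(10, 8)
= 10


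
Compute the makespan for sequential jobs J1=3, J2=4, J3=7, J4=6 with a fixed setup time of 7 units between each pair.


Makespan = Σ processing + (n-1) × setup
= (3 + 4 + 7 + 6) + (4-1)×7
= 20 + 21
= 41 time units


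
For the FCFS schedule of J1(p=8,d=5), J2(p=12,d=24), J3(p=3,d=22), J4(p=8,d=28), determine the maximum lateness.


Lateness per job (L = C - d):
  J1: C=8, d=5, L=3
  J2: C=20, d=24, L=-4
  J3: C=23, d=22, L=1
  J4: C=31, d=28, L=3
Lmax = max(3, -4, 1, 3)
= 3


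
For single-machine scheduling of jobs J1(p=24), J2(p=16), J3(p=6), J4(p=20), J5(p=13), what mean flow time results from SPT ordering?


SPT order: J3 → J5 → J2 → J4 → J1
Completion times:
  J3: C=6
  J5: C=19
  J2: C=35
  J4: C=55
  J1: C=79
Sum = 194, n = 5
Mean flow = 194/5
= 38.80


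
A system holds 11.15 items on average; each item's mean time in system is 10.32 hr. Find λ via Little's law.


Little's law: L = λW → λ = L / W
= 11.15 / 10.32
= 1.08 per hour


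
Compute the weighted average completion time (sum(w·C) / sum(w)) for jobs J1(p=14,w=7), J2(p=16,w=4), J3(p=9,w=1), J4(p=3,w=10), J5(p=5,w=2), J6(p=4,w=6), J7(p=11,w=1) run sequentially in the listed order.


Completion times:
  J1: C=14, w×C=7×14=98
  J2: C=30, w×C=4×30=120
  J3: C=39, w×C=1×39=39
  J4: C=42, w×C=10×42=420
  J5: C=47, w×C=2×47=94
  J6: C=51, w×C=6×51=306
  J7: C=62, w×C=1×62=62
Sum w×C = 1139
Sum w = 31
Weighted avg = 1139/31
= 36.74


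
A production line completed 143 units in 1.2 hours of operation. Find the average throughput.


Throughput = units / time
= 143 / 1.2
= 119.2 units/hour


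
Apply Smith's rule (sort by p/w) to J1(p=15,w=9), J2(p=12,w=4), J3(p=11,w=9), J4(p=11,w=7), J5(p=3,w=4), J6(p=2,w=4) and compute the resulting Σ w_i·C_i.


WSPT order (by p/w): J6 → J5 → J3 → J4 → J1 → J2
  J6: C=2, w·C=4×2=8
  J5: C=5, w·C=4×5=20
  J3: C=16, w·C=9×16=144
  J4: C=27, w·C=7×27=189
  J1: C=42, w·C=9×42=378
  J2: C=54, w·C=4×54=216
Σ w·C = 955
= 955


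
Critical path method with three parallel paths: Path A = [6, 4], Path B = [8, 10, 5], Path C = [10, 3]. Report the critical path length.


Path A: 6 + 4 = 10
Path B: 8 + 10 + 5 = 23
Path C: 10 + 3 = 13
Critical path = longest = max(10, 23, 13)
= 23 (Path B)


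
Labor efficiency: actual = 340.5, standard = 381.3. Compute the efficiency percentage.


Efficiency = (actual / standard) × 100
= (340.5 / 381.3) × 100
= 89.3%


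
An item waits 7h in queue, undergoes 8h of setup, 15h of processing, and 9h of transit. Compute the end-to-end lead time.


Lead time = queue + setup + processing + transit
= 7 + 8 + 15 + 9
= 39 hours


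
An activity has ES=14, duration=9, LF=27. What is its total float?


EF = ES + duration = 14 + 9 = 23
LS = LF - duration = 27 - 9 = 18
Total Float = LF - EF = 27 - 23
(or LS - ES = 18 - 14)
= 4


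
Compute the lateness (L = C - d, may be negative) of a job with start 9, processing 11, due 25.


Completion = 9 + 11 = 20
Lateness = C - d = 20 - 25
= -5


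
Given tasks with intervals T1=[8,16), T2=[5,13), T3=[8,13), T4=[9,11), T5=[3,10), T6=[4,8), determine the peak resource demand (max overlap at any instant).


Check each time point for overlaps:
  t=9: 5 tasks active (T1, T2, T3, T4, T5)
Max concurrent = 5


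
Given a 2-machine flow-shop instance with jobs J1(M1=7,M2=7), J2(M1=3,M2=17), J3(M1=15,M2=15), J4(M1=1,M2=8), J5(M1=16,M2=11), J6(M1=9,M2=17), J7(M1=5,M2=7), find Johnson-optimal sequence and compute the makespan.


Johnson's rule:
Group 1 (M1≤M2, sort by M1): ['J4', 'J2', 'J7', 'J1', 'J6', 'J3']
Group 2 (M1>M2, sort desc M2): ['J5']
Sequence: J4 → J2 → J7 → J1 → J6 → J3 → J5
Makespan calculation:
  J4: M1 done=1, M2 done=9
  J2: M1 done=4, M2 done=26
  J7: M1 done=9, M2 done=33
  J1: M1 done=16, M2 done=40
  J6: M1 done=25, M2 done=57
  J3: M1 done=40, M2 done=72
  J5: M1 done=56, M2 done=83
= Sequence: J4 → J2 → J7 → J1 → J6 → J3 → J5, Makespan: 83


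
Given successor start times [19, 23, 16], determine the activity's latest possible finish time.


LF = min of all successor start times
Successors start at: [19, 23, 16]
LF = min(19, 23, 16)
= 16


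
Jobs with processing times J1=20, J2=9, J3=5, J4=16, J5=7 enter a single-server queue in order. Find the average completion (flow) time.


Completion times:
  J1: completes at 20
  J2: completes at 29
  J3: completes at 34
  J4: completes at 50
  J5: completes at 57
Sum = 190
Average = 190/5
= 38.00


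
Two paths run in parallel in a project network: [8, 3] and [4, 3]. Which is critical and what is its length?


Path A: 8 + 3 = 11
Path B: 4 + 3 = 7
Critical path = longest = max(11, 7)
= 11 (Path A)


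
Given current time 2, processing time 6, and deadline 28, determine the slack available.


Slack = due - current_time - processing
= 28 - 2 - 6
= 20


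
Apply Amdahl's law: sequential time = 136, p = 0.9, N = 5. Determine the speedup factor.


Amdahl's law: T_p = T × ((1-p) + p/N)
= 136 × ((1-0.9) + 0.9/5)
= 136 × (0.10 + 0.1800)
= 136 × 0.2800
= 38.08
Speedup = 136/38.08
= 3.57×


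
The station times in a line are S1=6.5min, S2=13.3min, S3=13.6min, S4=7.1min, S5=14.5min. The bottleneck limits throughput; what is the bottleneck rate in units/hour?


Bottleneck = longest station time
Station times: [6.5, 13.3, 13.6, 7.1, 14.5]
Max = 14.5 min
Rate = 60 / 14.5
= 4.14 units/hour (bottleneck: 14.5min)


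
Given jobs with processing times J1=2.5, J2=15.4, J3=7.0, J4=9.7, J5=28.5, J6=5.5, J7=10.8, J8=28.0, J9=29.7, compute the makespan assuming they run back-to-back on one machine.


Sequential makespan: sum all processing times
= 2.5 + 15.4 + 7.0 + 9.7 + 28.5 + 5.5 + 10.8 + 28.0 + 29.7
= 137.1 time units


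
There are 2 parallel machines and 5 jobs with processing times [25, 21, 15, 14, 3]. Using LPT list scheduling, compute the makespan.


Jobs (LPT sorted): [25, 21, 15, 14, 3]
Machines: 2
  J=25 → Machine 1 (load: 0+25=25)
  J=21 → Machine 2 (load: 0+21=21)
  J=15 → Machine 2 (load: 21+15=36)
  J=14 → Machine 1 (load: 25+14=39)
  J=3 → Machine 2 (load: 36+3=39)
Machine loads: [39, 39]
Makespan = max = 39 time units


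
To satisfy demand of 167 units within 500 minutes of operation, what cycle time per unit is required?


Cycle time = available time / demand
= 500 / 167
= 2.99 min/unit


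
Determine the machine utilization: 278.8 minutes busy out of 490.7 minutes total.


Utilization = busy / total × 100
= 278.8 / 490.7 × 100
= 56.8%


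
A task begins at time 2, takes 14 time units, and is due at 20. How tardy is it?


Completion = start + processing = 2 + 14 = 16
Tardiness = max(0, C - d) = max(0, 16 - 20)
= max(0, -4)
= 0


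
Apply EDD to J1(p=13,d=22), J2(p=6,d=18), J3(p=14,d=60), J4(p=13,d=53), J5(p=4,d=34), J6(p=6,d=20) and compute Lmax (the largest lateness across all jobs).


EDD order: J2 → J6 → J1 → J5 → J4 → J3
Completion and lateness:
  J2: C=6, d=18, L=6-18=-12
  J6: C=12, d=20, L=12-20=-8
  J1: C=25, d=22, L=25-22=3
  J5: C=29, d=34, L=29-34=-5
  J4: C=42, d=53, L=42-53=-11
  J3: C=56, d=60, L=56-60=-4
Lmax = max(-12, -8, 3, -5, -11, -4)
= 3


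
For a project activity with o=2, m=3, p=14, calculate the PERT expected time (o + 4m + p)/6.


te = (o + 4m + p) / 6
= (2 + 4×3 + 14) / 6
= (2 + 12 + 14) / 6
= 28 / 6
= 4.67


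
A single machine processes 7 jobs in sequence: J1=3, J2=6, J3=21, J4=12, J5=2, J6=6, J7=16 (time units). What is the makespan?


Sequential makespan: sum all processing times
= 3 + 6 + 21 + 12 + 2 + 6 + 16
= 66 time units


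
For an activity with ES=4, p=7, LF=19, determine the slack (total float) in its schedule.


EF = ES + duration = 4 + 7 = 11
LS = LF - duration = 19 - 7 = 12
Total Float = LF - EF = 19 - 11
(or LS - ES = 12 - 4)
= 8


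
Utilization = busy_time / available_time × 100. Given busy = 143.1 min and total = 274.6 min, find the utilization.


Utilization = busy / total × 100
= 143.1 / 274.6 × 100
= 52.1%


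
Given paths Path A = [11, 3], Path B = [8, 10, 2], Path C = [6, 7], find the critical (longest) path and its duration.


Path A: 11 + 3 = 14
Path B: 8 + 10 + 2 = 20
Path C: 6 + 7 = 13
Critical path = longest = max(14, 20, 13)
= 20 (Path B)


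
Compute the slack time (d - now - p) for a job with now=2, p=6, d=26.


Slack = due - current_time - processing
= 26 - 2 - 6
= 18


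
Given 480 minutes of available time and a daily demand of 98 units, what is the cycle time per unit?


Cycle time = available time / demand
= 480 / 98
= 4.90 min/unit


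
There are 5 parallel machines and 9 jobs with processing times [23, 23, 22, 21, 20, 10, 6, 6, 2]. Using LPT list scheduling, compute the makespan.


Jobs (LPT sorted): [23, 23, 22, 21, 20, 10, 6, 6, 2]
Machines: 5
  J=23 → Machine 1 (load: 0+23=23)
  J=23 → Machine 2 (load: 0+23=23)
  J=22 → Machine 3 (load: 0+22=22)
  J=21 → Machine 4 (load: 0+21=21)
  J=20 → Machine 5 (load: 0+20=20)
  J=10 → Machine 5 (load: 20+10=30)
  J=6 → Machine 4 (load: 21+6=27)
  J=6 → Machine 3 (load: 22+6=28)
  J=2 → Machine 1 (load: 23+2=25)
Machine loads: [25, 23, 28, 27, 30]
Makespan = max = 30 time units


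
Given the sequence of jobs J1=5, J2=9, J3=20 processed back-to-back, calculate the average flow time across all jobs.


Completion times:
  J1: completes at 5
  J2: completes at 14
  J3: completes at 34
Sum = 53
Average = 53/3
= 17.67


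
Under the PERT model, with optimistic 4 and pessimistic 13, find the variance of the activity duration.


σ² = ((p - o) / 6)² = (p - o)² / 36
= (13 - 4)² / 36
= 9² / 36
= 81 / 36
= 2.2500


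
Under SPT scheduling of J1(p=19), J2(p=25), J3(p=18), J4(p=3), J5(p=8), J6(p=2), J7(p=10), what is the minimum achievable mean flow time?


SPT order: J6 → J4 → J5 → J7 → J3 → J1 → J2
Completion times:
  J6: C=2
  J4: C=5
  J5: C=13
  J7: C=23
  J3: C=41
  J1: C=60
  J2: C=85
Sum = 229, n = 7
Mean flow = 229/7
= 32.71


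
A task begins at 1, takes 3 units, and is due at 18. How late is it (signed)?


Completion = 1 + 3 = 4
Lateness = C - d = 4 - 18
= -14


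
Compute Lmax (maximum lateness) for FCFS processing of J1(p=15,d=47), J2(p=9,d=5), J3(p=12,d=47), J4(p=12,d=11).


Lateness per job (L = C - d):
  J1: C=15, d=47, L=-32
  J2: C=24, d=5, L=19
  J3: C=36, d=47, L=-11
  J4: C=48, d=11, L=37
Lmax = max(-32, 19, -11, 37)
= 37


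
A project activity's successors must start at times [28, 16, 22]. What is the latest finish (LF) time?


LF = min of all successor start times
Successors start at: [28, 16, 22]
LF = min(28, 16, 22)
= 16


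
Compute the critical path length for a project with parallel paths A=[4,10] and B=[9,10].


Path A: 4 + 10 = 14
Path B: 9 + 10 = 19
Critical path = longest = max(14, 19)
= 19 (Path B)


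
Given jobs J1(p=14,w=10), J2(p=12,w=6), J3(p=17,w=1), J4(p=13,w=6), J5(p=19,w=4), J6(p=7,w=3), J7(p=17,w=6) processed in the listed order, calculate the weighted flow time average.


Completion times:
  J1: C=14, w×C=10×14=140
  J2: C=26, w×C=6×26=156
  J3: C=43, w×C=1×43=43
  J4: C=56, w×C=6×56=336
  J5: C=75, w×C=4×75=300
  J6: C=82, w×C=3×82=246
  J7: C=99, w×C=6×99=594
Sum w×C = 1815
Sum w = 36
Weighted avg = 1815/36
= 50.42


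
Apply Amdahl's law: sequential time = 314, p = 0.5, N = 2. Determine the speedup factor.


Amdahl's law: T_p = T × ((1-p) + p/N)
= 314 × ((1-0.5) + 0.5/2)
= 314 × (0.50 + 0.2500)
= 314 × 0.7500
= 235.50
Speedup = 314/235.50
= 1.33×


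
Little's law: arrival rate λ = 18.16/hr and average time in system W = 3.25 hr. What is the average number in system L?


Little's law: L = λ × W
= 18.16 × 3.25
= 59.02


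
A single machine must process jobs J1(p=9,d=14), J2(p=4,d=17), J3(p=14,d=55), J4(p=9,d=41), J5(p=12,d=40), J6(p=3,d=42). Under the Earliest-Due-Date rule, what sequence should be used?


EDD: sort by earliest due date
  J1: d=14, p=9
  J2: d=17, p=4
  J5: d=40, p=12
  J4: d=41, p=9
  J6: d=42, p=3
  J3: d=55, p=14
Order: J1 → J2 → J5 → J4 → J6 → J3


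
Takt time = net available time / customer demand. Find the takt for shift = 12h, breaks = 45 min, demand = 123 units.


Available = 12×60 - 45 = 675 min
Takt time = 675 / 123
= 5.49 min/unit


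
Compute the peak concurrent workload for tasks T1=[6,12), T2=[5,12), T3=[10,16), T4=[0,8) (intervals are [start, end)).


Check each time point for overlaps:
  t=6: 3 tasks active (T1, T2, T4)
Max concurrent = 3


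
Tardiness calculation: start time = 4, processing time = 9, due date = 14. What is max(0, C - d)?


Completion = start + processing = 4 + 9 = 13
Tardiness = max(0, C - d) = max(0, 13 - 14)
= max(0, -1)
= 0


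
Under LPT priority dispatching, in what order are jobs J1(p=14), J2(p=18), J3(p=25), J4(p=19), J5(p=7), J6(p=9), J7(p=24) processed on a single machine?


LPT: sort by longest processing time first
  J3: p=25
  J7: p=24
  J4: p=19
  J2: p=18
  J1: p=14
  J6: p=9
  J5: p=7
Order: J3 → J7 → J4 → J2 → J1 → J6 → J5


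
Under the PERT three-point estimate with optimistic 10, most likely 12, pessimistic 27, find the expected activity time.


te = (o + 4m + p) / 6
= (10 + 4×12 + 27) / 6
= (10 + 48 + 27) / 6
= 85 / 6
= 14.17


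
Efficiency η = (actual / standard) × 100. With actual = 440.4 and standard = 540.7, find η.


Efficiency = (actual / standard) × 100
= (440.4 / 540.7) × 100
= 81.4%


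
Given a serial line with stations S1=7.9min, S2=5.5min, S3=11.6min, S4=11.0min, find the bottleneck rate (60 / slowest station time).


Bottleneck = longest station time
Station times: [7.9, 5.5, 11.6, 11.0]
Max = 11.6 min
Rate = 60 / 11.6
= 5.17 units/hour (bottleneck: 11.6min)


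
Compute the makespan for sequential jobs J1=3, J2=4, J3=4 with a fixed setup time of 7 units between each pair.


Makespan = Σ processing + (n-1) × setup
= (3 + 4 + 4) + (3-1)×7
= 11 + 14
= 25 time units


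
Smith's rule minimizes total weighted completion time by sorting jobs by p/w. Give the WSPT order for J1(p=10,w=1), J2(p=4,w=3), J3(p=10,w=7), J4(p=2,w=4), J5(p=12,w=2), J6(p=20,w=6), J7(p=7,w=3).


WSPT (Smith's rule): sort by p/w ascending
  J4: p/w = 2/4 = 0.500
  J2: p/w = 4/3 = 1.333
  J3: p/w = 10/7 = 1.429
  J7: p/w = 7/3 = 2.333
  J6: p/w = 20/6 = 3.333
  J5: p/w = 12/2 = 6.000
  J1: p/w = 10/1 = 10.000
Order: J4 → J2 → J3 → J7 → J6 → J5 → J1


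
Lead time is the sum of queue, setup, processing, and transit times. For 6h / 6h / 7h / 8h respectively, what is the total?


Lead time = queue + setup + processing + transit
= 6 + 6 + 7 + 8
= 27 hours


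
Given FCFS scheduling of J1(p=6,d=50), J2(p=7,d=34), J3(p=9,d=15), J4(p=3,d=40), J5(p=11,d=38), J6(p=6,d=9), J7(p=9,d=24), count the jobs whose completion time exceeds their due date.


Completion vs due date:
  J1: C=6, d=50 → on time
  J2: C=13, d=34 → on time
  J3: C=22, d=15 → TARDY
  J4: C=25, d=40 → on time
  J5: C=36, d=38 → on time
  J6: C=42, d=9 → TARDY
  J7: C=51, d=24 → TARDY
Tardy jobs: J3, J6, J7
Count = 3


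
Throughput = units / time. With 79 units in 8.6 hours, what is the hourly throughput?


Throughput = units / time
= 79 / 8.6
= 9.2 units/hour


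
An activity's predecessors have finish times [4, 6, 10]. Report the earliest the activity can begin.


ES = max of all predecessor completion times
Predecessors: [4, 6, 10]
ES = max(4, 6, 10)
= 10


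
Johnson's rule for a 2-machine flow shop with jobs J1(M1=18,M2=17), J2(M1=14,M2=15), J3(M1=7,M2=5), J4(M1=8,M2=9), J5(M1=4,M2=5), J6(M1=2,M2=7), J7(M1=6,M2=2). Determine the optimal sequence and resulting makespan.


Johnson's rule:
Group 1 (M1≤M2, sort by M1): ['J6', 'J5', 'J4', 'J2']
Group 2 (M1>M2, sort desc M2): ['J1', 'J3', 'J7']
Sequence: J6 → J5 → J4 → J2 → J1 → J3 → J7
Makespan calculation:
  J6: M1 done=2, M2 done=9
  J5: M1 done=6, M2 done=14
  J4: M1 done=14, M2 done=23
  J2: M1 done=28, M2 done=43
  J1: M1 done=46, M2 done=63
  J3: M1 done=53, M2 done=68
  J7: M1 done=59, M2 done=70
= Sequence: J6 → J5 → J4 → J2 → J1 → J3 → J7, Makespan: 70


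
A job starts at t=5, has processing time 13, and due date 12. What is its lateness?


Completion = 5 + 13 = 18
Lateness = C - d = 18 - 12
= 6


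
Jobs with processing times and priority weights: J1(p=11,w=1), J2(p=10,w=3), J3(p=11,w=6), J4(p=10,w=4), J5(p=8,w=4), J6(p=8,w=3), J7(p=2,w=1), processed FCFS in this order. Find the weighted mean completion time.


Completion times:
  J1: C=11, w×C=1×11=11
  J2: C=21, w×C=3×21=63
  J3: C=32, w×C=6×32=192
  J4: C=42, w×C=4×42=168
  J5: C=50, w×C=4×50=200
  J6: C=58, w×C=3×58=174
  J7: C=60, w×C=1×60=60
Sum w×C = 868
Sum w = 22
Weighted avg = 868/22
= 39.45
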